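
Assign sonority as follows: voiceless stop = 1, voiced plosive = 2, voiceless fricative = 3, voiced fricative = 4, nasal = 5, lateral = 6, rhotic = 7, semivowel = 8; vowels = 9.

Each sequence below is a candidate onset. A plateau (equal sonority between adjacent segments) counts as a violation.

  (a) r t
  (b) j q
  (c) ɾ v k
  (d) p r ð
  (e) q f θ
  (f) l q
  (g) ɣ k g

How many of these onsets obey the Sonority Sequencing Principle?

0

(a) 7-1 → violates
(b) 8-1 → violates
(c) 7-4-1 → violates
(d) 1-7-4 → violates
(e) 1-3-3 → violates
(f) 6-1 → violates
(g) 4-1-2 → violates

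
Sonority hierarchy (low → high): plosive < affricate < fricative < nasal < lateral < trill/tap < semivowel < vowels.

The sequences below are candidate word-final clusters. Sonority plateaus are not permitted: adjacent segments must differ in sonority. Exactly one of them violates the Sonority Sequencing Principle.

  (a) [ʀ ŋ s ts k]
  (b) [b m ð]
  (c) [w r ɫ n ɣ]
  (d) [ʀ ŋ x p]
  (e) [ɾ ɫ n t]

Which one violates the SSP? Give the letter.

(a) sonority 6-4-3-2-1: well-formed.
(b) sonority 1-4-3: ill-formed.
(c) sonority 7-6-5-4-3: well-formed.
(d) sonority 6-4-3-1: well-formed.
(e) sonority 6-5-4-1: well-formed.

b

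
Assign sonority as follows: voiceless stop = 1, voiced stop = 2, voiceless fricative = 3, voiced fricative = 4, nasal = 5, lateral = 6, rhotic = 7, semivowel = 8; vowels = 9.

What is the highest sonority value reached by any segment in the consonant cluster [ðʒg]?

/ð/: voiced fricative = 4.
/ʒ/: voiced fricative = 4.
/g/: voiced stop = 2.
The maximum is 4.

4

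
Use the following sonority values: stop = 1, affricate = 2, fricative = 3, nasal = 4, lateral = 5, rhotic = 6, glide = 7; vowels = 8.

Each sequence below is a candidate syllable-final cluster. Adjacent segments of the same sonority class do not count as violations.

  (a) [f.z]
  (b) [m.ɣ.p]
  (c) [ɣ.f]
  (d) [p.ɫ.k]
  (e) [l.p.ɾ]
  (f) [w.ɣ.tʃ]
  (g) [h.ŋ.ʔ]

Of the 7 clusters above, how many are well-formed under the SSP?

4

(a) [f.z]: profile 3-3 — obeys.
(b) [m.ɣ.p]: profile 4-3-1 — obeys.
(c) [ɣ.f]: profile 3-3 — obeys.
(d) [p.ɫ.k]: profile 1-5-1 — violates.
(e) [l.p.ɾ]: profile 5-1-6 — violates.
(f) [w.ɣ.tʃ]: profile 7-3-2 — obeys.
(g) [h.ŋ.ʔ]: profile 3-4-1 — violates.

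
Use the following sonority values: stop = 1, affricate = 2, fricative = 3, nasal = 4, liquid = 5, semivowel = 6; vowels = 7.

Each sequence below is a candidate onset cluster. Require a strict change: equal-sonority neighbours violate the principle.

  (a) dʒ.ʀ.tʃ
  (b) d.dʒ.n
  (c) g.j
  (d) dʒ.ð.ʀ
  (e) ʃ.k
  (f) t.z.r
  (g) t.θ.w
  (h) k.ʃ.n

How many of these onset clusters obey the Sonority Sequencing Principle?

6

(a) sonority 2-5-2: ill-formed.
(b) sonority 1-2-4: well-formed.
(c) sonority 1-6: well-formed.
(d) sonority 2-3-5: well-formed.
(e) sonority 3-1: ill-formed.
(f) sonority 1-3-5: well-formed.
(g) sonority 1-3-6: well-formed.
(h) sonority 1-3-4: well-formed.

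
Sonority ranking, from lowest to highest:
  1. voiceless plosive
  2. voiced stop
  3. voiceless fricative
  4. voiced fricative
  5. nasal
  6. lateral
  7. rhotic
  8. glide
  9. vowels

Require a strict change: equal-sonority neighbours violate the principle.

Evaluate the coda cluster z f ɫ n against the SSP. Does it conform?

no

/z/ — voiced fricative, sonority 4.
/f/ — voiceless fricative, sonority 3.
/ɫ/ — lateral, sonority 6.
/n/ — nasal, sonority 5.
The profile is 4-3-6-5. Between /f/ (3) and /ɫ/ (6) sonority does not fall, so the cluster violates the SSP.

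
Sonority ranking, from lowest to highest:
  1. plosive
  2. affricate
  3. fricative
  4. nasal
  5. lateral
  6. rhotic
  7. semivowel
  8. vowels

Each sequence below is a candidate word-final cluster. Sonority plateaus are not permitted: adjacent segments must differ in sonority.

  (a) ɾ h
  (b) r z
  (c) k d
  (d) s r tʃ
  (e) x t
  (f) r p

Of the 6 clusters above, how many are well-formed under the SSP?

(a) sonority 6-3: well-formed.
(b) sonority 6-3: well-formed.
(c) sonority 1-1: ill-formed.
(d) sonority 3-6-2: ill-formed.
(e) sonority 3-1: well-formed.
(f) sonority 6-1: well-formed.

4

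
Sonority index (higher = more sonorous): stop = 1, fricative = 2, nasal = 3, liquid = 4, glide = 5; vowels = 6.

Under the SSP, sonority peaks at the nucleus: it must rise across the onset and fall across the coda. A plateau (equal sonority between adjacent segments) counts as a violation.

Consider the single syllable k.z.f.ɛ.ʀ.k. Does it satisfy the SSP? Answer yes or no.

no

Onset: /k/ is a stop (sonority 1), /z/ is a fricative (sonority 2), /f/ is a fricative (sonority 2); then the nucleus /ɛ/ (sonority 6).
Onset profile 1-2-2-6 — does not strictly rise throughout.
Coda: /ʀ/ is a liquid (sonority 4), /k/ is a stop (sonority 1).
Coda profile 6-4-1 — falls from the nucleus.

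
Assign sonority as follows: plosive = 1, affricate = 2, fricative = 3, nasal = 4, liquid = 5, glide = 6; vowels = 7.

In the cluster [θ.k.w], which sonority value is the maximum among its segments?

/θ/ — fricative, sonority 3.
/k/ — plosive, sonority 1.
/w/ — glide, sonority 6.
The maximum is 6.

6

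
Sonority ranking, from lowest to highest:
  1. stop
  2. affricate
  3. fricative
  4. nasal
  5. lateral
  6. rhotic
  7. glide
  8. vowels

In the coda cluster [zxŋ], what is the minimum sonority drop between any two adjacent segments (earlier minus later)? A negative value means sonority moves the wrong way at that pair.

-1

/z/: fricative = 3.
/x/: fricative = 3.
/ŋ/: nasal = 4.
/z/→/x/: change +0.
/x/→/ŋ/: change -1.
Minimum = -1.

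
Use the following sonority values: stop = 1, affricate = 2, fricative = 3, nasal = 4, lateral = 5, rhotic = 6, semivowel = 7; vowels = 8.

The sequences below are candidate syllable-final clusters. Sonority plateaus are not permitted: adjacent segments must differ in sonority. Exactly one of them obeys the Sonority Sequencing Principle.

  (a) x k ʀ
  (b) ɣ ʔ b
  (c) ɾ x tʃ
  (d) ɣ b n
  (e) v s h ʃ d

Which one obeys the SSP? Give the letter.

c

(a) sonority 3-1-6: ill-formed.
(b) sonority 3-1-1: ill-formed.
(c) sonority 6-3-2: well-formed.
(d) sonority 3-1-4: ill-formed.
(e) sonority 3-3-3-3-1: ill-formed.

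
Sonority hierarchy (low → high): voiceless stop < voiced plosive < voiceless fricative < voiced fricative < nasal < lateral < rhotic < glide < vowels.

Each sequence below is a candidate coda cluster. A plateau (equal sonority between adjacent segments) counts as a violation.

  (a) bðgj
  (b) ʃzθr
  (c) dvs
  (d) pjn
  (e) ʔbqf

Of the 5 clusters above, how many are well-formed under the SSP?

0

(a) sonority 2-4-2-8: ill-formed.
(b) sonority 3-4-3-7: ill-formed.
(c) sonority 2-4-3: ill-formed.
(d) sonority 1-8-5: ill-formed.
(e) sonority 1-2-1-3: ill-formed.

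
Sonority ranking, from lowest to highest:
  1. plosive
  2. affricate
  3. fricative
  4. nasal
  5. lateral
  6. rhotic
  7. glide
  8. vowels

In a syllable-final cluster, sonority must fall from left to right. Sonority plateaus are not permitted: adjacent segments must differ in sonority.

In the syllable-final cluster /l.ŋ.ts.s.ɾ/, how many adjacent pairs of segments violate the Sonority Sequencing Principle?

2

/l/: lateral = 5.
/ŋ/: nasal = 4.
/ts/: affricate = 2.
/s/: fricative = 3.
/ɾ/: rhotic = 6.
/l/→/ŋ/: 5→4 (falls) — ok.
/ŋ/→/ts/: 4→2 (falls) — ok.
/ts/→/s/: 2→3 (does not fall) — violation.
/s/→/ɾ/: 3→6 (does not fall) — violation.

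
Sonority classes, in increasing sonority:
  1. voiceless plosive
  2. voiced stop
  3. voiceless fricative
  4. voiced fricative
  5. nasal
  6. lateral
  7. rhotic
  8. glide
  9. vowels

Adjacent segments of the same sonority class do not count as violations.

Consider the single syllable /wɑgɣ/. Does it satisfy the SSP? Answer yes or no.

no

Onset: /w/ is a glide (sonority 8); then the nucleus /ɑ/ (sonority 9).
Onset profile 8-9 — rises to the nucleus.
Coda: /g/ is a voiced stop (sonority 2), /ɣ/ is a voiced fricative (sonority 4).
Coda profile 9-2-4 — does not fall throughout.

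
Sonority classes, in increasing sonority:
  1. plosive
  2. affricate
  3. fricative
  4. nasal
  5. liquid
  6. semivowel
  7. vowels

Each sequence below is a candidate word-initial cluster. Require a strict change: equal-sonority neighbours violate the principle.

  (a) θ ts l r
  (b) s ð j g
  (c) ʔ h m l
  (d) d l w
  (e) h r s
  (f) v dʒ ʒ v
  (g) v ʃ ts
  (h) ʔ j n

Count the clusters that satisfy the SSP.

2

(a) 3-2-5-5 → violates
(b) 3-3-6-1 → violates
(c) 1-3-4-5 → obeys
(d) 1-5-6 → obeys
(e) 3-5-3 → violates
(f) 3-2-3-3 → violates
(g) 3-3-2 → violates
(h) 1-6-4 → violates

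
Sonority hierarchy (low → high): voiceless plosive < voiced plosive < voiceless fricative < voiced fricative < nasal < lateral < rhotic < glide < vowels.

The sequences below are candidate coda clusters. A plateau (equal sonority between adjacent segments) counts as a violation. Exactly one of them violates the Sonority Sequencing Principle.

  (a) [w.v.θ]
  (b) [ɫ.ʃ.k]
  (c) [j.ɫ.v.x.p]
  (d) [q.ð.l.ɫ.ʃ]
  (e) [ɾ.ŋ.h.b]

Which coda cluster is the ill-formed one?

(a) [w.v.θ]: profile 8-4-3 — obeys.
(b) [ɫ.ʃ.k]: profile 6-3-1 — obeys.
(c) [j.ɫ.v.x.p]: profile 8-6-4-3-1 — obeys.
(d) [q.ð.l.ɫ.ʃ]: profile 1-4-6-6-3 — violates.
(e) [ɾ.ŋ.h.b]: profile 7-5-3-2 — obeys.

d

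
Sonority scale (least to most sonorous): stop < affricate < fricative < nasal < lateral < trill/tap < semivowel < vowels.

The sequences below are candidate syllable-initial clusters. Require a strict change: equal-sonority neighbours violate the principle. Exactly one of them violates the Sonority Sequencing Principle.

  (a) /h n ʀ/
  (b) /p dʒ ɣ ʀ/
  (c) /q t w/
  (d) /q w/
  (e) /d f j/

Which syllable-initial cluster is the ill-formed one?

(a) sonority 3-4-6: well-formed.
(b) sonority 1-2-3-6: well-formed.
(c) sonority 1-1-7: ill-formed.
(d) sonority 1-7: well-formed.
(e) sonority 1-3-7: well-formed.

c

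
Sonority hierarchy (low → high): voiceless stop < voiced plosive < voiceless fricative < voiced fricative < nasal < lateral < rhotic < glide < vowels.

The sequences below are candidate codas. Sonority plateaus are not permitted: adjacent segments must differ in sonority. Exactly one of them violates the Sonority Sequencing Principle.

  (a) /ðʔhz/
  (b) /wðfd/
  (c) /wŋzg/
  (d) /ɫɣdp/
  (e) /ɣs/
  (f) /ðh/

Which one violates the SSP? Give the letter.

a

(a) 4-1-3-4 → violates
(b) 8-4-3-2 → obeys
(c) 8-5-4-2 → obeys
(d) 6-4-2-1 → obeys
(e) 4-3 → obeys
(f) 4-3 → obeys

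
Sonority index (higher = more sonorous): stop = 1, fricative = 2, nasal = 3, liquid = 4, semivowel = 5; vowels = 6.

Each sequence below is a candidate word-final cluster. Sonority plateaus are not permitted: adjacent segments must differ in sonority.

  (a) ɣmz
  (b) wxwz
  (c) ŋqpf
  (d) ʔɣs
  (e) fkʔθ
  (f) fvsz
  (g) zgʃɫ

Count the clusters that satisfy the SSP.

0

(a) ɣmz: profile 2-3-2 — violates.
(b) wxwz: profile 5-2-5-2 — violates.
(c) ŋqpf: profile 3-1-1-2 — violates.
(d) ʔɣs: profile 1-2-2 — violates.
(e) fkʔθ: profile 2-1-1-2 — violates.
(f) fvsz: profile 2-2-2-2 — violates.
(g) zgʃɫ: profile 2-1-2-4 — violates.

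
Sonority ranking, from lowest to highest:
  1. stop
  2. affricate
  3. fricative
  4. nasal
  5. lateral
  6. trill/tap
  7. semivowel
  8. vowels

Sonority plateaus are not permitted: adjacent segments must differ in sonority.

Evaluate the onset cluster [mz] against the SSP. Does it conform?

no

/m/ — nasal, sonority 4.
/z/ — fricative, sonority 3.
The profile is 4-3. Between /m/ (4) and /z/ (3) sonority does not rise, so the cluster violates the SSP.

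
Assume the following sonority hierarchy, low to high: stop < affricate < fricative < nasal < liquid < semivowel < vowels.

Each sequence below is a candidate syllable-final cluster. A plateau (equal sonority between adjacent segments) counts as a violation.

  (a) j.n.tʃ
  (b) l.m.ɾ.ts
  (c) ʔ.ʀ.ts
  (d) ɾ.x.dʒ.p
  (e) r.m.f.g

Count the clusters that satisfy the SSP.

(a) sonority 6-4-2: well-formed.
(b) sonority 5-4-5-2: ill-formed.
(c) sonority 1-5-2: ill-formed.
(d) sonority 5-3-2-1: well-formed.
(e) sonority 5-4-3-1: well-formed.

3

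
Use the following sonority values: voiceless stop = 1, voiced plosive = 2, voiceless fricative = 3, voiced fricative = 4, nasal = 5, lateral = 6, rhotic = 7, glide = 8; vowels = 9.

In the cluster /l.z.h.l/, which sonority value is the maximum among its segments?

/l/ — lateral, sonority 6.
/z/ — voiced fricative, sonority 4.
/h/ — voiceless fricative, sonority 3.
/l/ — lateral, sonority 6.
The maximum is 6.

6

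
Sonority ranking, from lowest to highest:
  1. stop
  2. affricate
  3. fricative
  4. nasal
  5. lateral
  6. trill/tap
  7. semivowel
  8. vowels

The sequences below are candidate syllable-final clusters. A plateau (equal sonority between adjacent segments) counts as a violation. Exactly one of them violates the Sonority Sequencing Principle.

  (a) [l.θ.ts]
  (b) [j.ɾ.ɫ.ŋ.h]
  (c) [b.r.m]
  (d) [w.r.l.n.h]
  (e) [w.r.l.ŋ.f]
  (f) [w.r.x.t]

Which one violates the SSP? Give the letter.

(a) sonority 5-3-2: well-formed.
(b) sonority 7-6-5-4-3: well-formed.
(c) sonority 1-6-4: ill-formed.
(d) sonority 7-6-5-4-3: well-formed.
(e) sonority 7-6-5-4-3: well-formed.
(f) sonority 7-6-3-1: well-formed.

c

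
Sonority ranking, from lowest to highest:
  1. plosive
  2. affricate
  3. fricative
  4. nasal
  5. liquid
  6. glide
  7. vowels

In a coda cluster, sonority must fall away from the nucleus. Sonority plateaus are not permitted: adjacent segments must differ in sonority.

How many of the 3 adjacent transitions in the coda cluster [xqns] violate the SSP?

1

/x/ — fricative, sonority 3.
/q/ — plosive, sonority 1.
/n/ — nasal, sonority 4.
/s/ — fricative, sonority 3.
/x/→/q/: 3→1 (falls) — ok.
/q/→/n/: 1→4 (does not fall) — violation.
/n/→/s/: 4→3 (falls) — ok.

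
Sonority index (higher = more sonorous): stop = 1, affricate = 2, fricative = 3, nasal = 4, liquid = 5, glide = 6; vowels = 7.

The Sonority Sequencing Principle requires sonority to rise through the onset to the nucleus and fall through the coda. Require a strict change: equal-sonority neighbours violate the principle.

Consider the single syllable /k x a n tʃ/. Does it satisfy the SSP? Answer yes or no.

Onset: /k/ is a stop (sonority 1), /x/ is a fricative (sonority 3); then the nucleus /a/ (sonority 7).
Onset profile 1-3-7 — rises to the nucleus.
Coda: /n/ is a nasal (sonority 4), /tʃ/ is an affricate (sonority 2).
Coda profile 7-4-2 — falls from the nucleus.

yes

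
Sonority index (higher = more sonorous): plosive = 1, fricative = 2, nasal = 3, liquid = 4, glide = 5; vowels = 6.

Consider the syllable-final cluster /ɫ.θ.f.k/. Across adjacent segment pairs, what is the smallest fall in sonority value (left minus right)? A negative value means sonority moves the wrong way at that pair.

/ɫ/ is a liquid (sonority 4).
/θ/ is a fricative (sonority 2).
/f/ is a fricative (sonority 2).
/k/ is a plosive (sonority 1).
/ɫ/→/θ/: change +2.
/θ/→/f/: change +0.
/f/→/k/: change +1.
Minimum = 0.

0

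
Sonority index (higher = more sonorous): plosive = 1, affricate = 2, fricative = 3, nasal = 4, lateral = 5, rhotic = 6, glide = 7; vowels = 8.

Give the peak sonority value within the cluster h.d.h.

/h/ is a fricative (sonority 3).
/d/ is a plosive (sonority 1).
/h/ is a fricative (sonority 3).
The maximum is 3.

3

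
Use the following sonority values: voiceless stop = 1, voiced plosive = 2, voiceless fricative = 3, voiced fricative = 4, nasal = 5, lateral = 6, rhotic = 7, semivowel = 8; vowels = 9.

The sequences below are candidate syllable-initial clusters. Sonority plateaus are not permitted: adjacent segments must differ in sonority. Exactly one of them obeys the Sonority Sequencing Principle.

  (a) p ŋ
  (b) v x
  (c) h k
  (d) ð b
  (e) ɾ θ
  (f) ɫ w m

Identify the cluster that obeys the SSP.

a

(a) 1-5 → obeys
(b) 4-3 → violates
(c) 3-1 → violates
(d) 4-2 → violates
(e) 7-3 → violates
(f) 6-8-5 → violates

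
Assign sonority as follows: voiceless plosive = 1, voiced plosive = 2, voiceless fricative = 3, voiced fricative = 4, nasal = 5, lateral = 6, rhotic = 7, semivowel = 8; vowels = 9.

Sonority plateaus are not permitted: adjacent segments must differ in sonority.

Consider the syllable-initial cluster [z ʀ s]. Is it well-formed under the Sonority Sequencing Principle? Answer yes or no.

/z/ is a voiced fricative (sonority 4).
/ʀ/ is a rhotic (sonority 7).
/s/ is a voiceless fricative (sonority 3).
The profile is 4-7-3. Between /ʀ/ (7) and /s/ (3) sonority does not rise, so the cluster violates the SSP.

no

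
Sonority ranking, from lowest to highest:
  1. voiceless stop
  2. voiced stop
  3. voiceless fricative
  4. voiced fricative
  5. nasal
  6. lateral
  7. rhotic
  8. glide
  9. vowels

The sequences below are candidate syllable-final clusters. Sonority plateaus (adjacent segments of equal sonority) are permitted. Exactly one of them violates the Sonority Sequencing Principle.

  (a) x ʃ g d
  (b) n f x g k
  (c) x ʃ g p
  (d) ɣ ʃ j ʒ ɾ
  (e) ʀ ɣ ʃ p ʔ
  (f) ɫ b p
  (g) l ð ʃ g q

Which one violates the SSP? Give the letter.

(a) sonority 3-3-2-2: well-formed.
(b) sonority 5-3-3-2-1: well-formed.
(c) sonority 3-3-2-1: well-formed.
(d) sonority 4-3-8-4-7: ill-formed.
(e) sonority 7-4-3-1-1: well-formed.
(f) sonority 6-2-1: well-formed.
(g) sonority 6-4-3-2-1: well-formed.

d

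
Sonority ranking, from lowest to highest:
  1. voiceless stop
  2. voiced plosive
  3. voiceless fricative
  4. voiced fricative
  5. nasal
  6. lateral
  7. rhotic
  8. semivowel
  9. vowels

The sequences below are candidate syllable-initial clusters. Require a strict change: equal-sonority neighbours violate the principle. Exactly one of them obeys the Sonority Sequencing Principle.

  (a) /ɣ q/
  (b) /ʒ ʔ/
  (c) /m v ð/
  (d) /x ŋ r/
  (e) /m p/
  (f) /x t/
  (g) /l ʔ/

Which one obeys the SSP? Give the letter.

(a) sonority 4-1: ill-formed.
(b) sonority 4-1: ill-formed.
(c) sonority 5-4-4: ill-formed.
(d) sonority 3-5-7: well-formed.
(e) sonority 5-1: ill-formed.
(f) sonority 3-1: ill-formed.
(g) sonority 6-1: ill-formed.

d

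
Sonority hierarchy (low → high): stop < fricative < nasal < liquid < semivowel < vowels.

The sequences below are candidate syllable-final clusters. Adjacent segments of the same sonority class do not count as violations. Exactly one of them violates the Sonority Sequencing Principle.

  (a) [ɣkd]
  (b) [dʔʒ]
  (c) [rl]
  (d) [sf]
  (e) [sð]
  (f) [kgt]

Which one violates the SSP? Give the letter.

b

(a) sonority 2-1-1: well-formed.
(b) sonority 1-1-2: ill-formed.
(c) sonority 4-4: well-formed.
(d) sonority 2-2: well-formed.
(e) sonority 2-2: well-formed.
(f) sonority 1-1-1: well-formed.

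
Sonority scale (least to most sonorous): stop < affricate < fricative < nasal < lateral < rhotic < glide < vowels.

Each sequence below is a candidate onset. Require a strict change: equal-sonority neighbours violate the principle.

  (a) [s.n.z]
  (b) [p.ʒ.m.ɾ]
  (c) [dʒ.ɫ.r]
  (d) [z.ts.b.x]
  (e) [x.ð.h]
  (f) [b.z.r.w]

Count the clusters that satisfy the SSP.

3

(a) sonority 3-4-3: ill-formed.
(b) sonority 1-3-4-6: well-formed.
(c) sonority 2-5-6: well-formed.
(d) sonority 3-2-1-3: ill-formed.
(e) sonority 3-3-3: ill-formed.
(f) sonority 1-3-6-7: well-formed.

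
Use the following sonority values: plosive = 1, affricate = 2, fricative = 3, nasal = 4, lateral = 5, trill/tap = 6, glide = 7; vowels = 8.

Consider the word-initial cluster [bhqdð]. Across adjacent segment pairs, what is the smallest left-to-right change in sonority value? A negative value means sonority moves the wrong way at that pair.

-2

/b/ is a plosive (sonority 1).
/h/ is a fricative (sonority 3).
/q/ is a plosive (sonority 1).
/d/ is a plosive (sonority 1).
/ð/ is a fricative (sonority 3).
/b/→/h/: change +2.
/h/→/q/: change -2.
/q/→/d/: change +0.
/d/→/ð/: change +2.
Minimum = -2.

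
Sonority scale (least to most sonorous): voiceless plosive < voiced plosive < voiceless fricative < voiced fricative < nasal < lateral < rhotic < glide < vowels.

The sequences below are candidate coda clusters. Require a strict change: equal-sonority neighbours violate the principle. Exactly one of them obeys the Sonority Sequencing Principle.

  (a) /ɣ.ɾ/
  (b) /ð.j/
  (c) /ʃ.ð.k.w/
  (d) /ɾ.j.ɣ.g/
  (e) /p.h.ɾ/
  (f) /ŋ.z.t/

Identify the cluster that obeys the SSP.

(a) /ɣ.ɾ/: profile 4-7 — violates.
(b) /ð.j/: profile 4-8 — violates.
(c) /ʃ.ð.k.w/: profile 3-4-1-8 — violates.
(d) /ɾ.j.ɣ.g/: profile 7-8-4-2 — violates.
(e) /p.h.ɾ/: profile 1-3-7 — violates.
(f) /ŋ.z.t/: profile 5-4-1 — obeys.

f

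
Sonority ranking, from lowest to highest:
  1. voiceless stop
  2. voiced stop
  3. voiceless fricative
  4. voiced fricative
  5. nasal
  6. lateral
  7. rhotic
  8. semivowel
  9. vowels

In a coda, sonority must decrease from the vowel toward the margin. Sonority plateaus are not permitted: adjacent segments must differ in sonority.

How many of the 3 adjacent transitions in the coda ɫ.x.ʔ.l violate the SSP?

/ɫ/ is a lateral (sonority 6).
/x/ is a voiceless fricative (sonority 3).
/ʔ/ is a voiceless stop (sonority 1).
/l/ is a lateral (sonority 6).
/ɫ/→/x/: 6→3 (falls) — ok.
/x/→/ʔ/: 3→1 (falls) — ok.
/ʔ/→/l/: 1→6 (does not fall) — violation.

1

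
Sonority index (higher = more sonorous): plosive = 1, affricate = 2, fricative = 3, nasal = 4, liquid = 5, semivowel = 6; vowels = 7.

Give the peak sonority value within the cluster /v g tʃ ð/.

3

/v/: fricative = 3.
/g/: plosive = 1.
/tʃ/: affricate = 2.
/ð/: fricative = 3.
The maximum is 3.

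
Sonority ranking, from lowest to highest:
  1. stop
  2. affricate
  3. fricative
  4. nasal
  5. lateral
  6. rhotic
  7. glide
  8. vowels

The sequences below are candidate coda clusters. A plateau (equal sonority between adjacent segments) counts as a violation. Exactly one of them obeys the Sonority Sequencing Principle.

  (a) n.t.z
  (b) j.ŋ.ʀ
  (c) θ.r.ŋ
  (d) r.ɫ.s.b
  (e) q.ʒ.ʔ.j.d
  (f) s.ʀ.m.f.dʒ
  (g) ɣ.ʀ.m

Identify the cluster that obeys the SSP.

(a) 4-1-3 → violates
(b) 7-4-6 → violates
(c) 3-6-4 → violates
(d) 6-5-3-1 → obeys
(e) 1-3-1-7-1 → violates
(f) 3-6-4-3-2 → violates
(g) 3-6-4 → violates

d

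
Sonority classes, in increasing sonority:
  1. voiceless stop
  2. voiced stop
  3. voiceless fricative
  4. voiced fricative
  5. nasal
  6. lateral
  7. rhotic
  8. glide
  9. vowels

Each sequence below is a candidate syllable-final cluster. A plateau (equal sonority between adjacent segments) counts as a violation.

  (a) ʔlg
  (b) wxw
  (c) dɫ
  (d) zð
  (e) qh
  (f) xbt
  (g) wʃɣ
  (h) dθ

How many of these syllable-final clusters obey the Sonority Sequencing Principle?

(a) sonority 1-6-2: ill-formed.
(b) sonority 8-3-8: ill-formed.
(c) sonority 2-6: ill-formed.
(d) sonority 4-4: ill-formed.
(e) sonority 1-3: ill-formed.
(f) sonority 3-2-1: well-formed.
(g) sonority 8-3-4: ill-formed.
(h) sonority 2-3: ill-formed.

1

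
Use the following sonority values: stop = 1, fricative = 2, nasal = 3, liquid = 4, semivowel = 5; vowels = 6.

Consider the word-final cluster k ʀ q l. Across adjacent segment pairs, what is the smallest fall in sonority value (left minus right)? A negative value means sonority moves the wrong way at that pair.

-3

/k/ — stop, sonority 1.
/ʀ/ — liquid, sonority 4.
/q/ — stop, sonority 1.
/l/ — liquid, sonority 4.
/k/→/ʀ/: change -3.
/ʀ/→/q/: change +3.
/q/→/l/: change -3.
Minimum = -3.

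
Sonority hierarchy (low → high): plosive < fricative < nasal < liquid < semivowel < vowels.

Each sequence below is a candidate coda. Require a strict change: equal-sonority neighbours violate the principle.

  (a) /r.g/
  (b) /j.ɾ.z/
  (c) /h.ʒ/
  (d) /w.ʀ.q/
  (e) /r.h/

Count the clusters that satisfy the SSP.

4

(a) sonority 4-1: well-formed.
(b) sonority 5-4-2: well-formed.
(c) sonority 2-2: ill-formed.
(d) sonority 5-4-1: well-formed.
(e) sonority 4-2: well-formed.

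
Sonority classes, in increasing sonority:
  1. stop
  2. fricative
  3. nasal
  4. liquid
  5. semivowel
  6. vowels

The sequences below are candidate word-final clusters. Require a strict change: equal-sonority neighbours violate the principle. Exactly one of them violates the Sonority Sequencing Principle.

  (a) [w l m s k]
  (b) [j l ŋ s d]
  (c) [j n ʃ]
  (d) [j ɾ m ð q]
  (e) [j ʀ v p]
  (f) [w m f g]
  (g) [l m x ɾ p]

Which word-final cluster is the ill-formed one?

g

(a) sonority 5-4-3-2-1: well-formed.
(b) sonority 5-4-3-2-1: well-formed.
(c) sonority 5-3-2: well-formed.
(d) sonority 5-4-3-2-1: well-formed.
(e) sonority 5-4-2-1: well-formed.
(f) sonority 5-3-2-1: well-formed.
(g) sonority 4-3-2-4-1: ill-formed.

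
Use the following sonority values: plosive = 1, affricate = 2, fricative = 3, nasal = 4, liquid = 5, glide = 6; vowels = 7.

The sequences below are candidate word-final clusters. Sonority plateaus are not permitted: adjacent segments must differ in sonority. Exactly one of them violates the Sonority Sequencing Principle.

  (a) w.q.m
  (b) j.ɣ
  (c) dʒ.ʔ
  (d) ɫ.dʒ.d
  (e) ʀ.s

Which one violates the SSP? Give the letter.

a

(a) w.q.m: profile 6-1-4 — violates.
(b) j.ɣ: profile 6-3 — obeys.
(c) dʒ.ʔ: profile 2-1 — obeys.
(d) ɫ.dʒ.d: profile 5-2-1 — obeys.
(e) ʀ.s: profile 5-3 — obeys.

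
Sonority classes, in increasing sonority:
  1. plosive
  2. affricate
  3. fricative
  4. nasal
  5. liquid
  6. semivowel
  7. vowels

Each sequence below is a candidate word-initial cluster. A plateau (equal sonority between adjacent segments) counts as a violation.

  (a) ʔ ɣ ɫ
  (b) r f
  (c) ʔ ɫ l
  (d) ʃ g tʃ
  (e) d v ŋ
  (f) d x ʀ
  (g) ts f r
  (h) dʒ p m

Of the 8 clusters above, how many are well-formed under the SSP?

4

(a) sonority 1-3-5: well-formed.
(b) sonority 5-3: ill-formed.
(c) sonority 1-5-5: ill-formed.
(d) sonority 3-1-2: ill-formed.
(e) sonority 1-3-4: well-formed.
(f) sonority 1-3-5: well-formed.
(g) sonority 2-3-5: well-formed.
(h) sonority 2-1-4: ill-formed.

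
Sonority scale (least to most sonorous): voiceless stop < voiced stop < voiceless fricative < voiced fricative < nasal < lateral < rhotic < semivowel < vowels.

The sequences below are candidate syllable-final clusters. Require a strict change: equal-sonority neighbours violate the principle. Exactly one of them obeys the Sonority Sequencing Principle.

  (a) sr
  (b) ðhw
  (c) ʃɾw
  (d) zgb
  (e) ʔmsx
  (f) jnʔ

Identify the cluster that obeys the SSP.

f

(a) sonority 3-7: ill-formed.
(b) sonority 4-3-8: ill-formed.
(c) sonority 3-7-8: ill-formed.
(d) sonority 4-2-2: ill-formed.
(e) sonority 1-5-3-3: ill-formed.
(f) sonority 8-5-1: well-formed.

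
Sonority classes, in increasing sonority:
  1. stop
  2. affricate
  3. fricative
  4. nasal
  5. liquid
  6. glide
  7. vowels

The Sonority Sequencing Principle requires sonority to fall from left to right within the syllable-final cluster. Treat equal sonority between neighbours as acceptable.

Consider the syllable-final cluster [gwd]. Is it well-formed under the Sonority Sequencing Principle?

/g/ is a stop (sonority 1).
/w/ is a glide (sonority 6).
/d/ is a stop (sonority 1).
The profile is 1-6-1. Between /g/ (1) and /w/ (6) sonority does not fall, so the cluster violates the SSP.

no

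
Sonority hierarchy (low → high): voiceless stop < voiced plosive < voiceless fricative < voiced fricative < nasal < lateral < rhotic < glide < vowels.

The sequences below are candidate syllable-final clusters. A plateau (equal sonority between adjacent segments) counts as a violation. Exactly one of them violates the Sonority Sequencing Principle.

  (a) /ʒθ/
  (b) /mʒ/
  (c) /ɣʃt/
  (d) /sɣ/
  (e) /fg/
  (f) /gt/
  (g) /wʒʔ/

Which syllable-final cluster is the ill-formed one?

(a) /ʒθ/: profile 4-3 — obeys.
(b) /mʒ/: profile 5-4 — obeys.
(c) /ɣʃt/: profile 4-3-1 — obeys.
(d) /sɣ/: profile 3-4 — violates.
(e) /fg/: profile 3-2 — obeys.
(f) /gt/: profile 2-1 — obeys.
(g) /wʒʔ/: profile 8-4-1 — obeys.

d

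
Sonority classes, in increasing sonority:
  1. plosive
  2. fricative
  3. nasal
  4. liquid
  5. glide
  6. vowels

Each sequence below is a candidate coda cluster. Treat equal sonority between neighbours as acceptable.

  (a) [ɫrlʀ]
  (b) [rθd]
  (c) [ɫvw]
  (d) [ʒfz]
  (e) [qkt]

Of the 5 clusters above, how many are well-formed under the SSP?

4

(a) [ɫrlʀ]: profile 4-4-4-4 — obeys.
(b) [rθd]: profile 4-2-1 — obeys.
(c) [ɫvw]: profile 4-2-5 — violates.
(d) [ʒfz]: profile 2-2-2 — obeys.
(e) [qkt]: profile 1-1-1 — obeys.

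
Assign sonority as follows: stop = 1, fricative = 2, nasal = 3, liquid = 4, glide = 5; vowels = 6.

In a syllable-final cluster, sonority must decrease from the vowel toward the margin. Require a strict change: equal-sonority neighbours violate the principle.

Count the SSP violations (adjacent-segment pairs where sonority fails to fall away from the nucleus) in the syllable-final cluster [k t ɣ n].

/k/ — stop, sonority 1.
/t/ — stop, sonority 1.
/ɣ/ — fricative, sonority 2.
/n/ — nasal, sonority 3.
/k/→/t/: 1→1 (plateau) — violation.
/t/→/ɣ/: 1→2 (does not fall) — violation.
/ɣ/→/n/: 2→3 (does not fall) — violation.

3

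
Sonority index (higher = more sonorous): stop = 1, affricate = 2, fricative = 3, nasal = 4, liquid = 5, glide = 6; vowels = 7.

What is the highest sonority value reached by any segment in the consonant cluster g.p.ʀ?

/g/ — stop, sonority 1.
/p/ — stop, sonority 1.
/ʀ/ — liquid, sonority 5.
The maximum is 5.

5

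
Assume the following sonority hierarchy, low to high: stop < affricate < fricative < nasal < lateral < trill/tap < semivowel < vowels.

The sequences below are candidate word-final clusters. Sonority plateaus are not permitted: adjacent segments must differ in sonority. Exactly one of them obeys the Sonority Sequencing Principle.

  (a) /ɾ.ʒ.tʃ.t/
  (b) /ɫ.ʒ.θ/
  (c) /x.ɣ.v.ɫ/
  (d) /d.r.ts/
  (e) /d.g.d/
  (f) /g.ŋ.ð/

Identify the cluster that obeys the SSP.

(a) /ɾ.ʒ.tʃ.t/: profile 6-3-2-1 — obeys.
(b) /ɫ.ʒ.θ/: profile 5-3-3 — violates.
(c) /x.ɣ.v.ɫ/: profile 3-3-3-5 — violates.
(d) /d.r.ts/: profile 1-6-2 — violates.
(e) /d.g.d/: profile 1-1-1 — violates.
(f) /g.ŋ.ð/: profile 1-4-3 — violates.

a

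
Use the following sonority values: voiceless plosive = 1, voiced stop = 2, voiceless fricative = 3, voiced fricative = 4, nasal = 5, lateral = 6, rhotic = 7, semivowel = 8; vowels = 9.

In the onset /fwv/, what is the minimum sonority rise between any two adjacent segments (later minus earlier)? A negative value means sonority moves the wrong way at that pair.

-4

/f/ — voiceless fricative, sonority 3.
/w/ — semivowel, sonority 8.
/v/ — voiced fricative, sonority 4.
/f/→/w/: change +5.
/w/→/v/: change -4.
Minimum = -4.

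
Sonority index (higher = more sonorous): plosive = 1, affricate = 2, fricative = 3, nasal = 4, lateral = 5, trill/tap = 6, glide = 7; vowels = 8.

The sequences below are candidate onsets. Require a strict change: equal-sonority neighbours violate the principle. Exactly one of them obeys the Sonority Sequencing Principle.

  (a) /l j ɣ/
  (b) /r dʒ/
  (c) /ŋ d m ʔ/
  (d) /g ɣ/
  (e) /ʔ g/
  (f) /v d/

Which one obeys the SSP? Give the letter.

(a) 5-7-3 → violates
(b) 6-2 → violates
(c) 4-1-4-1 → violates
(d) 1-3 → obeys
(e) 1-1 → violates
(f) 3-1 → violates

d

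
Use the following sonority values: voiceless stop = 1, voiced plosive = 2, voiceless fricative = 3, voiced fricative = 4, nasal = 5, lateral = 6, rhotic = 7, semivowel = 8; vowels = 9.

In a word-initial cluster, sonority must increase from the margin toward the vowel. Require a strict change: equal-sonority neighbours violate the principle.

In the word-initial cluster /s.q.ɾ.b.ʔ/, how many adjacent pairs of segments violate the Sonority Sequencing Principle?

/s/ — voiceless fricative, sonority 3.
/q/ — voiceless stop, sonority 1.
/ɾ/ — rhotic, sonority 7.
/b/ — voiced plosive, sonority 2.
/ʔ/ — voiceless stop, sonority 1.
/s/→/q/: 3→1 (does not rise) — violation.
/q/→/ɾ/: 1→7 (rises) — ok.
/ɾ/→/b/: 7→2 (does not rise) — violation.
/b/→/ʔ/: 2→1 (does not rise) — violation.

3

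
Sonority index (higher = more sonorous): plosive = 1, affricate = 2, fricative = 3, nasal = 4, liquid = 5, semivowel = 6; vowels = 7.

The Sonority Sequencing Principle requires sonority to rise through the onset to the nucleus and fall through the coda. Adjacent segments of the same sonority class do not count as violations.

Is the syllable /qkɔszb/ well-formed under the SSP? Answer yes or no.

yes

Onset: /q/ is a plosive (sonority 1), /k/ is a plosive (sonority 1); then the nucleus /ɔ/ (sonority 7).
Onset profile 1-1-7 — rises to the nucleus.
Coda: /s/ is a fricative (sonority 3), /z/ is a fricative (sonority 3), /b/ is a plosive (sonority 1).
Coda profile 7-3-3-1 — falls from the nucleus.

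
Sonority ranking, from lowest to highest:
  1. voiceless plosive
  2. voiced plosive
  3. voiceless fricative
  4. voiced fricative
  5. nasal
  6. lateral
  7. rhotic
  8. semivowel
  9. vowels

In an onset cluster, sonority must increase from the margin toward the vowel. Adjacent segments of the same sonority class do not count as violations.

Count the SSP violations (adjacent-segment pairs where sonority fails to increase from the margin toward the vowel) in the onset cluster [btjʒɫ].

2

/b/: voiced plosive = 2.
/t/: voiceless plosive = 1.
/j/: semivowel = 8.
/ʒ/: voiced fricative = 4.
/ɫ/: lateral = 6.
/b/→/t/: 2→1 (does not rise) — violation.
/t/→/j/: 1→8 (rises) — ok.
/j/→/ʒ/: 8→4 (does not rise) — violation.
/ʒ/→/ɫ/: 4→6 (rises) — ok.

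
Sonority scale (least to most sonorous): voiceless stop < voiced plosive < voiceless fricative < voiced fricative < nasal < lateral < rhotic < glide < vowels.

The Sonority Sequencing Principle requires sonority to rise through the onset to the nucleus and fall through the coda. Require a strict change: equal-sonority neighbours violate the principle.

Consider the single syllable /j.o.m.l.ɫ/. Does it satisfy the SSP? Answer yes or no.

Onset: /j/ is a glide (sonority 8); then the nucleus /o/ (sonority 9).
Onset profile 8-9 — rises to the nucleus.
Coda: /m/ is a nasal (sonority 5), /l/ is a lateral (sonority 6), /ɫ/ is a lateral (sonority 6).
Coda profile 9-5-6-6 — does not strictly fall throughout.

no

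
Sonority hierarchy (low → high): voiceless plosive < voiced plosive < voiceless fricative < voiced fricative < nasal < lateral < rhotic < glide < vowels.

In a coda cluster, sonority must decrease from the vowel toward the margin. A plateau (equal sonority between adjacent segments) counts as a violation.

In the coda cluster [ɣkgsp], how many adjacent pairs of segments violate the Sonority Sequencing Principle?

2

/ɣ/ is a voiced fricative (sonority 4).
/k/ is a voiceless plosive (sonority 1).
/g/ is a voiced plosive (sonority 2).
/s/ is a voiceless fricative (sonority 3).
/p/ is a voiceless plosive (sonority 1).
/ɣ/→/k/: 4→1 (falls) — ok.
/k/→/g/: 1→2 (does not fall) — violation.
/g/→/s/: 2→3 (does not fall) — violation.
/s/→/p/: 3→1 (falls) — ok.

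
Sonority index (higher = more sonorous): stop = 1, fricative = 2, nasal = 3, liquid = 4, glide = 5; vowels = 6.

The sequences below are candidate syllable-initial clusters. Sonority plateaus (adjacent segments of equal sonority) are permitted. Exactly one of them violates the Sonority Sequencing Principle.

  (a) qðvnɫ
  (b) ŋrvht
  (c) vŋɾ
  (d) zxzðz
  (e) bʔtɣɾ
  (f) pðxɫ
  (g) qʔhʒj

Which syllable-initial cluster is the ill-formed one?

b

(a) qðvnɫ: profile 1-2-2-3-4 — obeys.
(b) ŋrvht: profile 3-4-2-2-1 — violates.
(c) vŋɾ: profile 2-3-4 — obeys.
(d) zxzðz: profile 2-2-2-2-2 — obeys.
(e) bʔtɣɾ: profile 1-1-1-2-4 — obeys.
(f) pðxɫ: profile 1-2-2-4 — obeys.
(g) qʔhʒj: profile 1-1-2-2-5 — obeys.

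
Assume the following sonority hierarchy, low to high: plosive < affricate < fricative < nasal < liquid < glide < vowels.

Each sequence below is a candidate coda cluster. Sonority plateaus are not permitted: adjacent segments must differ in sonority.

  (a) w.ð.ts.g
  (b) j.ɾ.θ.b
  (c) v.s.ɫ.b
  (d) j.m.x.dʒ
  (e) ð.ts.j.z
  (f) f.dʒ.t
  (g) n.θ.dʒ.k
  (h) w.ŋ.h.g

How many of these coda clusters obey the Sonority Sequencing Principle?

6

(a) sonority 6-3-2-1: well-formed.
(b) sonority 6-5-3-1: well-formed.
(c) sonority 3-3-5-1: ill-formed.
(d) sonority 6-4-3-2: well-formed.
(e) sonority 3-2-6-3: ill-formed.
(f) sonority 3-2-1: well-formed.
(g) sonority 4-3-2-1: well-formed.
(h) sonority 6-4-3-1: well-formed.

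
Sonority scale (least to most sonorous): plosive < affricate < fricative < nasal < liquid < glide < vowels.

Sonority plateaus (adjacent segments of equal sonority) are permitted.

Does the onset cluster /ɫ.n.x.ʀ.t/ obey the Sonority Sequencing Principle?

/ɫ/ — liquid, sonority 5.
/n/ — nasal, sonority 4.
/x/ — fricative, sonority 3.
/ʀ/ — liquid, sonority 5.
/t/ — plosive, sonority 1.
The profile is 5-4-3-5-1. Between /ɫ/ (5) and /n/ (4) sonority does not rise, so the cluster violates the SSP.

no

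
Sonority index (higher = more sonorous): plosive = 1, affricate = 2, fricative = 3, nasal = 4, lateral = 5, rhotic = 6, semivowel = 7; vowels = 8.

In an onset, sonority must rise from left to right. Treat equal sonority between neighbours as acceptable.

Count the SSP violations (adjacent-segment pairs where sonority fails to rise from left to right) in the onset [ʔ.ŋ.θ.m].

1

/ʔ/ — plosive, sonority 1.
/ŋ/ — nasal, sonority 4.
/θ/ — fricative, sonority 3.
/m/ — nasal, sonority 4.
/ʔ/→/ŋ/: 1→4 (rises) — ok.
/ŋ/→/θ/: 4→3 (does not rise) — violation.
/θ/→/m/: 3→4 (rises) — ok.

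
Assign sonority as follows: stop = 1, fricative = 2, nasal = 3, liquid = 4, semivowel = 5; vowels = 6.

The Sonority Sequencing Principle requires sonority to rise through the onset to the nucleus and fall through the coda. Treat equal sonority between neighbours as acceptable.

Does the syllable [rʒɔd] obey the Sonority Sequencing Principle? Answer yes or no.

Onset: /r/ is a liquid (sonority 4), /ʒ/ is a fricative (sonority 2); then the nucleus /ɔ/ (sonority 6).
Onset profile 4-2-6 — does not rise throughout.
Coda: /d/ is a stop (sonority 1).
Coda profile 6-1 — falls from the nucleus.

no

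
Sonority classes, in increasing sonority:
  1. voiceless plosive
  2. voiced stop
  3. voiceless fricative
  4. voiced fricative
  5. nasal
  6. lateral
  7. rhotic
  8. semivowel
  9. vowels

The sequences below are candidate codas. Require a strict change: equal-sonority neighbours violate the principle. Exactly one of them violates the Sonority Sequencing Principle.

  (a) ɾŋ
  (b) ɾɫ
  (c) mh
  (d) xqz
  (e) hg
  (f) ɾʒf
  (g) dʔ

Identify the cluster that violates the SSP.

d

(a) sonority 7-5: well-formed.
(b) sonority 7-6: well-formed.
(c) sonority 5-3: well-formed.
(d) sonority 3-1-4: ill-formed.
(e) sonority 3-2: well-formed.
(f) sonority 7-4-3: well-formed.
(g) sonority 2-1: well-formed.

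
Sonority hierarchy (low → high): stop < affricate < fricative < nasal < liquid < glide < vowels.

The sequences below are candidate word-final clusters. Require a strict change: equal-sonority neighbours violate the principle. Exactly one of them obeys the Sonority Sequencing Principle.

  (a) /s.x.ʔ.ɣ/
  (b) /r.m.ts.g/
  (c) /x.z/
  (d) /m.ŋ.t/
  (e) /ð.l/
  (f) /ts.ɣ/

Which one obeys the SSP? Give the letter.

(a) 3-3-1-3 → violates
(b) 5-4-2-1 → obeys
(c) 3-3 → violates
(d) 4-4-1 → violates
(e) 3-5 → violates
(f) 2-3 → violates

b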